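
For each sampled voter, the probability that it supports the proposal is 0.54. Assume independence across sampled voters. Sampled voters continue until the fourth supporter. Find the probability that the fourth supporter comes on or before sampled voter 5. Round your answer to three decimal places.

Finishing within 5 sampled voters ⇔ at least 4 successes in the first 5. With X ~ Binomial(5, 0.54), P(Y ≤ 5) = 1 − P(X ≤ 3).
  k=0: C(5,0)·0.54^0·0.46^5 = 0.02060
  k=1: C(5,1)·0.54^1·0.46^4 = 0.12089
  k=2: C(5,2)·0.54^2·0.46^3 = 0.28383
  k=3: C(5,3)·0.54^3·0.46^2 = 0.33319
1 − 0.75851 = 0.24149

0.241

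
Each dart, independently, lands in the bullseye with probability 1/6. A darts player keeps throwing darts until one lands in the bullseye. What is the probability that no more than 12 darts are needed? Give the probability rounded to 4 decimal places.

0.8878

Y = number of darts to the first success; geometric, p = 0.166667.
P(Y ≤ 12) = 1 − (1−p)^12 = 1 − 0.112157 = 0.887843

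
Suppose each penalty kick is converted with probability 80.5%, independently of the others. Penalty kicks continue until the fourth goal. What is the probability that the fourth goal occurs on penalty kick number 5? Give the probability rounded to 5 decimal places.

0.32755

Y = trial on which the fourth success occurs; negative binomial, r=4, p=0.805.
P(Y=5) = C(4,3) · p^4 · (1−p)^1
= 4 · 0.41994 · 0.195 = 0.3275504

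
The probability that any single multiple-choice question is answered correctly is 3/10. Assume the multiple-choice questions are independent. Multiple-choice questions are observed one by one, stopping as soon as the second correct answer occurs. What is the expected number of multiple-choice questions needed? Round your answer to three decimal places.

6.667

Y = total multiple-choice questions until the second success; negative binomial with r=2, p=0.30.
E[Y] = r / p = 2 / 0.30 = 6.66667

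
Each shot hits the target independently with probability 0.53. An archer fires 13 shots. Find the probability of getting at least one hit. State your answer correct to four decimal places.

P(at least one) = 1 − P(none) = 1 − (1 − 0.53)^13
= 1 − 0.000055 = 0.999945

0.9999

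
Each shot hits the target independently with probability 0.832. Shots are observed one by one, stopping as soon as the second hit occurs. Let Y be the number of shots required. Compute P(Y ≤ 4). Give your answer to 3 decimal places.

0.983

Finishing within 4 shots ⇔ at least 2 successes in the first 4. With X ~ Binomial(4, 0.832), P(Y ≤ 4) = 1 − P(X ≤ 1).
  k=0: C(4,0)·0.832^0·0.168^4 = 0.00080
  k=1: C(4,1)·0.832^1·0.168^3 = 0.01578
1 − 0.01658 = 0.98342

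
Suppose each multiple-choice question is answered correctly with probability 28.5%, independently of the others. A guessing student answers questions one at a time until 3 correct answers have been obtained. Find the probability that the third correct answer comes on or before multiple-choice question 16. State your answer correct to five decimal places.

0.87663

Finishing within 16 multiple-choice questions ⇔ at least 3 successes in the first 16. With X ~ Binomial(16, 0.285), P(Y ≤ 16) = 1 − P(X ≤ 2).
  k=0: C(16,0)·0.285^0·0.715^16 = 0.0046655
  k=1: C(16,1)·0.285^1·0.715^15 = 0.0297547
  k=2: C(16,2)·0.285^2·0.715^14 = 0.0889520
1 − 0.1233721 = 0.8766279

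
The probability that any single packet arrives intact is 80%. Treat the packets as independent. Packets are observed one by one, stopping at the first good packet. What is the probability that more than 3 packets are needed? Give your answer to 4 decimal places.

Y = number of packets to the first success; geometric, p = 0.80.
P(Y > 3) = P(first 3 all fail) = (1−p)^3 = 0.008000

0.0080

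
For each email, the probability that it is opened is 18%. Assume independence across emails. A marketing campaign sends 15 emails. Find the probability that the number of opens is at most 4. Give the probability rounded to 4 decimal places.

0.8833

X ~ Binomial(15, 0.18); P(X ≤ 4) = Σ C(15,k) p^k (1−p)^(15−k) over k:
  k=0: C(15,0)·0.18^0·0.82^15 = 0.050957
  k=1: C(15,1)·0.18^1·0.82^14 = 0.167787
  k=2: C(15,2)·0.18^2·0.82^13 = 0.257819
  k=3: C(15,3)·0.18^3·0.82^12 = 0.245242
  k=4: C(15,4)·0.18^4·0.82^11 = 0.161501
Total = 0.883306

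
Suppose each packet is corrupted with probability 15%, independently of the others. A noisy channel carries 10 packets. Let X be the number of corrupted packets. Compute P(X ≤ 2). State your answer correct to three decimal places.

0.820

X ~ Binomial(10, 0.15); P(X ≤ 2) = Σ C(10,k) p^k (1−p)^(10−k) over k:
  k=0: C(10,0)·0.15^0·0.85^10 = 0.19687
  k=1: C(10,1)·0.15^1·0.85^9 = 0.34743
  k=2: C(10,2)·0.15^2·0.85^8 = 0.27590
Total = 0.82020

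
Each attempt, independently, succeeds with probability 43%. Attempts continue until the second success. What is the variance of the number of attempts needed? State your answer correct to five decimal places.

Y = total attempts until the second success; negative binomial with r=2, p=0.43.
Var(Y) = r(1−p)/p² = 2·0.57 / 0.43² = 6.1654949

6.16549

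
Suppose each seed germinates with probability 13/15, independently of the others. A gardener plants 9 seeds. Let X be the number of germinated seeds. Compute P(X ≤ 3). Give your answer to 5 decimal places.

0.00033

X ~ Binomial(9, 0.866667); P(X ≤ 3) = Σ C(9,k) p^k (1−p)^(9−k) over k:
  k=0: C(9,0)·0.866667^0·0.133333^9 = 0.0000000
  k=1: C(9,1)·0.866667^1·0.133333^8 = 0.0000008
  k=2: C(9,2)·0.866667^2·0.133333^7 = 0.0000203
  k=3: C(9,3)·0.866667^3·0.133333^6 = 0.0003072
Total = 0.0003283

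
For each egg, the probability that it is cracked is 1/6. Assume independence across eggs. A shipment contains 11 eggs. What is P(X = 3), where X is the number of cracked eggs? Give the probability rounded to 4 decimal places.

0.1777

X ~ Binomial(n=11, p=0.166667).
P(X=3) = C(11,3) · p^3 · (1−p)^8
= 165 · 0.0046296 · 0.23257 = 0.177656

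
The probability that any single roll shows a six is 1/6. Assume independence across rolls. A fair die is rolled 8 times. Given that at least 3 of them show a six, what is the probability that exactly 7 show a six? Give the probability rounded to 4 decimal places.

0.0002

X ~ Binomial(8, 0.166667). Want P(X=7 | X≥3) = P(X=7) / P(X≥3).
P(X=7) = C(8,7)·0.166667^7·0.833333^1 = 0.000024
P(X≥3) = 1 − 0.232568 − 0.372109 − 0.260476 = 0.134847
Ratio = 0.000024 / 0.134847 = 0.000177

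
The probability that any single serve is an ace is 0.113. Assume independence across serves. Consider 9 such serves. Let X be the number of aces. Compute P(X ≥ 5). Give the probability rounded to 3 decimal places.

0.002

X ~ Binomial(9, 0.113); P(X ≥ 5) = Σ C(9,k) p^k (1−p)^(9−k) over k:
  k=5: C(9,5)·0.113^5·0.887^4 = 0.00144
  k=6: C(9,6)·0.113^6·0.887^3 = 0.00012
  k=7: C(9,7)·0.113^7·0.887^2 = 0.00001
  k=8: C(9,8)·0.113^8·0.887^1 = 0.00000
  k=9: C(9,9)·0.113^9·0.887^0 = 0.00000
Total = 0.00157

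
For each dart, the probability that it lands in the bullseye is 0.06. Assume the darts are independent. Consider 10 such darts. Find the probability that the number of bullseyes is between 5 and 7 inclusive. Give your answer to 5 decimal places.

X ~ Binomial(10, 0.06); P(5 ≤ X ≤ 7) = Σ C(10,k) p^k (1−p)^(10−k) over k:
  k=5: C(10,5)·0.06^5·0.94^5 = 0.0001438
  k=6: C(10,6)·0.06^6·0.94^4 = 0.0000076
  k=7: C(10,7)·0.06^7·0.94^3 = 0.0000003
Total = 0.0001517

0.00015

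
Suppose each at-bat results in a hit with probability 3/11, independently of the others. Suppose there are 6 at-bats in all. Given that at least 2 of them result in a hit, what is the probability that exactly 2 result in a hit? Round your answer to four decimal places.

X ~ Binomial(6, 0.272727). Want P(X=2 | X≥2) = P(X=2) / P(X≥2).
P(X=2) = C(6,2)·0.272727^2·0.727273^4 = 0.312132
P(X≥2) = 1 − 0.147973 − 0.332940 = 0.519086
Ratio = 0.312132 / 0.519086 = 0.601309

0.6013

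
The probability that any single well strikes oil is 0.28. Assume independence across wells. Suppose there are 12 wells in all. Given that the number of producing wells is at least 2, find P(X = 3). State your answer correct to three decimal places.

0.282

X ~ Binomial(12, 0.28). Want P(X=3 | X≥2) = P(X=3) / P(X≥2).
P(X=3) = C(12,3)·0.28^3·0.72^9 = 0.25112
P(X≥2) = 1 − 0.01941 − 0.09057 = 0.89002
Ratio = 0.25112 / 0.89002 = 0.28216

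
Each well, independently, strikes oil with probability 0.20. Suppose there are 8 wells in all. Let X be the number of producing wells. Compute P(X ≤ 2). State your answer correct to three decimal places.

0.797

X ~ Binomial(8, 0.20); P(X ≤ 2) = Σ C(8,k) p^k (1−p)^(8−k) over k:
  k=0: C(8,0)·0.20^0·0.80^8 = 0.16777
  k=1: C(8,1)·0.20^1·0.80^7 = 0.33554
  k=2: C(8,2)·0.20^2·0.80^6 = 0.29360
Total = 0.79692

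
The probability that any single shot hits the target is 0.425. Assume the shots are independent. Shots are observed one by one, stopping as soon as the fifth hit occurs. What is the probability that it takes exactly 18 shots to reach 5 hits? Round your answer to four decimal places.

Y = trial on which the fifth success occurs; negative binomial, r=5, p=0.425.
P(Y=18) = C(17,4) · p^5 · (1−p)^13
= 2380 · 0.013866 · 0.00075107 = 0.024786

0.0248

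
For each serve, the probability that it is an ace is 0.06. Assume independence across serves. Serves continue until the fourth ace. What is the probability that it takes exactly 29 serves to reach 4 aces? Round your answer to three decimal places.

0.009

Y = trial on which the fourth success occurs; negative binomial, r=4, p=0.06.
P(Y=29) = C(28,3) · p^4 · (1−p)^25
= 3276 · 1.296e-05 · 0.21291 = 0.00904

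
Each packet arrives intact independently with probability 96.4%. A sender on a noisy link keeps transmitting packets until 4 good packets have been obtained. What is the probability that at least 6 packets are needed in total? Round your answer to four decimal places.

0.0121

Needing more than 5 packets ⇔ fewer than 4 successes in the first 5. With X ~ Binomial(5, 0.964), P(Y > 5) = P(X ≤ 3).
  k=0: C(5,0)·0.964^0·0.036^5 = 0.000000
  k=1: C(5,1)·0.964^1·0.036^4 = 0.000008
  k=2: C(5,2)·0.964^2·0.036^3 = 0.000434
  k=3: C(5,3)·0.964^3·0.036^2 = 0.011610
P(X ≤ 3) = 0.012052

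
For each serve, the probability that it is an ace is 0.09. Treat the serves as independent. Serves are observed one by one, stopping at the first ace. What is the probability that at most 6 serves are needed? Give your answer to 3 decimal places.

0.432

Y = number of serves to the first success; geometric, p = 0.09.
P(Y ≤ 6) = 1 − (1−p)^6 = 1 − 0.56787 = 0.43213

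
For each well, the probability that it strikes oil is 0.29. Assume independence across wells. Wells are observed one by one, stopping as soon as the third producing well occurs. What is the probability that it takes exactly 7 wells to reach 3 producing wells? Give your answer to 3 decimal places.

Y = trial on which the third success occurs; negative binomial, r=3, p=0.29.
P(Y=7) = C(6,2) · p^3 · (1−p)^4
= 15 · 0.024389 · 0.25412 = 0.09296

0.093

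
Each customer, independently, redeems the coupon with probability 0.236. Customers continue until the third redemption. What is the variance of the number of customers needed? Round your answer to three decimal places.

Y = total customers until the third success; negative binomial with r=3, p=0.236.
Var(Y) = r(1−p)/p² = 3·0.764 / 0.236² = 41.15197

41.152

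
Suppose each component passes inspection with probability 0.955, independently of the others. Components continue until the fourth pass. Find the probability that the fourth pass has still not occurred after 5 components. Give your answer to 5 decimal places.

0.01849

Needing more than 5 components ⇔ fewer than 4 successes in the first 5. With X ~ Binomial(5, 0.955), P(Y > 5) = P(X ≤ 3).
  k=0: C(5,0)·0.955^0·0.045^5 = 0.0000002
  k=1: C(5,1)·0.955^1·0.045^4 = 0.0000196
  k=2: C(5,2)·0.955^2·0.045^3 = 0.0008311
  k=3: C(5,3)·0.955^3·0.045^2 = 0.0176374
P(X ≤ 3) = 0.0184883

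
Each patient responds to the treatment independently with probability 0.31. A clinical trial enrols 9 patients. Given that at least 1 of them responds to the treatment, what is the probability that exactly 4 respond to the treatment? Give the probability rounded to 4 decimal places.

X ~ Binomial(9, 0.31). Want P(X=4 | X≥1) = P(X=4) / P(X≥1).
P(X=4) = C(9,4)·0.31^4·0.69^5 = 0.181996
P(X≥1) = 1 − 0.035452 = 0.964548
Ratio = 0.181996 / 0.964548 = 0.188686

0.1887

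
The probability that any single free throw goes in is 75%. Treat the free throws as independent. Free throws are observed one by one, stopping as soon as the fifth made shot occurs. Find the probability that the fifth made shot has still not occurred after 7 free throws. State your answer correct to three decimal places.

Needing more than 7 free throws ⇔ fewer than 5 successes in the first 7. With X ~ Binomial(7, 0.75), P(Y > 7) = P(X ≤ 4).
  k=0: C(7,0)·0.75^0·0.25^7 = 0.00006
  k=1: C(7,1)·0.75^1·0.25^6 = 0.00128
  k=2: C(7,2)·0.75^2·0.25^5 = 0.01154
  k=3: C(7,3)·0.75^3·0.25^4 = 0.05768
  k=4: C(7,4)·0.75^4·0.25^3 = 0.17303
P(X ≤ 4) = 0.24359

0.244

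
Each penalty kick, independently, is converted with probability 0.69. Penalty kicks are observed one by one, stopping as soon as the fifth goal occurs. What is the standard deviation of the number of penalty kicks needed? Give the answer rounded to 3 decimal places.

Y = total penalty kicks until the fifth success; negative binomial with r=5, p=0.69.
SD(Y) = √[r(1−p)/p²] = √(3.25562) = 1.80433

1.804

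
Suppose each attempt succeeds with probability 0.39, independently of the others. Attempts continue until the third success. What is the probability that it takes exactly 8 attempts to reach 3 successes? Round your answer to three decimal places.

Y = trial on which the third success occurs; negative binomial, r=3, p=0.39.
P(Y=8) = C(7,2) · p^3 · (1−p)^5
= 21 · 0.059319 · 0.08446 = 0.10521

0.105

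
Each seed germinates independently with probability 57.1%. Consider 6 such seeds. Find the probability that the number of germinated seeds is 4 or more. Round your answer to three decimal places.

0.484

X ~ Binomial(6, 0.571); P(X ≥ 4) = Σ C(6,k) p^k (1−p)^(6−k) over k:
  k=4: C(6,4)·0.571^4·0.429^2 = 0.29346
  k=5: C(6,5)·0.571^5·0.429^1 = 0.15624
  k=6: C(6,6)·0.571^6·0.429^0 = 0.03466
Total = 0.48436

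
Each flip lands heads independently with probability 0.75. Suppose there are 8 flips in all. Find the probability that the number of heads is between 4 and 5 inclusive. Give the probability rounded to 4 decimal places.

X ~ Binomial(8, 0.75); P(4 ≤ X ≤ 5) = Σ C(8,k) p^k (1−p)^(8−k) over k:
  k=4: C(8,4)·0.75^4·0.25^4 = 0.086517
  k=5: C(8,5)·0.75^5·0.25^3 = 0.207642
Total = 0.294159

0.2942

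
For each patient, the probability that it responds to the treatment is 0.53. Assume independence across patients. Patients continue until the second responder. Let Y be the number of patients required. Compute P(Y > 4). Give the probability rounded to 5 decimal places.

0.26890

Needing more than 4 patients ⇔ fewer than 2 successes in the first 4. With X ~ Binomial(4, 0.53), P(Y > 4) = P(X ≤ 1).
  k=0: C(4,0)·0.53^0·0.47^4 = 0.0487968
  k=1: C(4,1)·0.53^1·0.47^3 = 0.2201048
P(X ≤ 1) = 0.2689016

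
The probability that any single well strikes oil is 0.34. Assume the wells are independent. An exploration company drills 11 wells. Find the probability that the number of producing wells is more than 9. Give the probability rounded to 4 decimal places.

0.0002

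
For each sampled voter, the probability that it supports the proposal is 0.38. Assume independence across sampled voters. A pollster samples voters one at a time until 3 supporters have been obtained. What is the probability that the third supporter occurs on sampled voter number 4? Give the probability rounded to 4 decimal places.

Y = trial on which the third success occurs; negative binomial, r=3, p=0.38.
P(Y=4) = C(3,2) · p^3 · (1−p)^1
= 3 · 0.054872 · 0.62 = 0.102062

0.1021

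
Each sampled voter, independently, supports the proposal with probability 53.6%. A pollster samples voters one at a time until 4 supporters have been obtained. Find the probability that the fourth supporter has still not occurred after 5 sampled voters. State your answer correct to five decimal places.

Needing more than 5 sampled voters ⇔ fewer than 4 successes in the first 5. With X ~ Binomial(5, 0.536), P(Y > 5) = P(X ≤ 3).
  k=0: C(5,0)·0.536^0·0.464^5 = 0.0215075
  k=1: C(5,1)·0.536^1·0.464^4 = 0.1242243
  k=2: C(5,2)·0.536^2·0.464^3 = 0.2870011
  k=3: C(5,3)·0.536^3·0.464^2 = 0.3315357
P(X ≤ 3) = 0.7642686

0.76427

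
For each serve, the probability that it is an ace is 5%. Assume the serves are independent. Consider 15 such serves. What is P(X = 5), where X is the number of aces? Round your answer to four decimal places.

0.0006

X ~ Binomial(n=15, p=0.05).
P(X=5) = C(15,5) · p^5 · (1−p)^10
= 3003 · 3.125e-07 · 0.59874 = 0.000562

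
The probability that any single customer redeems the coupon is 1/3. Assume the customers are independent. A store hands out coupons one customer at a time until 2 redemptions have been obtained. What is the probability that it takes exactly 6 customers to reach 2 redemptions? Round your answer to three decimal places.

0.110

Y = trial on which the second success occurs; negative binomial, r=2, p=0.333333.
P(Y=6) = C(5,1) · p^2 · (1−p)^4
= 5 · 0.11111 · 0.19753 = 0.10974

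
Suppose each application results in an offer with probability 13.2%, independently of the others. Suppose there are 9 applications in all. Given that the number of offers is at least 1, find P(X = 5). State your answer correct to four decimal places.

X ~ Binomial(9, 0.132). Want P(X=5 | X≥1) = P(X=5) / P(X≥1).
P(X=5) = C(9,5)·0.132^5·0.868^4 = 0.002866
P(X≥1) = 1 − 0.279690 = 0.720310
Ratio = 0.002866 / 0.720310 = 0.003979

0.0040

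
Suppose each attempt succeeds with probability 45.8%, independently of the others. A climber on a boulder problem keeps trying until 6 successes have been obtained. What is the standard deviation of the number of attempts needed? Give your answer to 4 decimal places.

3.9374

Y = total attempts until the sixth success; negative binomial with r=6, p=0.458.
SD(Y) = √[r(1−p)/p²] = √(15.503137) = 3.937402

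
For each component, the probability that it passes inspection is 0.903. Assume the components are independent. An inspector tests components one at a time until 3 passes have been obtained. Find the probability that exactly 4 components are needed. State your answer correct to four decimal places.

Y = trial on which the third success occurs; negative binomial, r=3, p=0.903.
P(Y=4) = C(3,2) · p^3 · (1−p)^1
= 3 · 0.73631 · 0.097 = 0.214267

0.2143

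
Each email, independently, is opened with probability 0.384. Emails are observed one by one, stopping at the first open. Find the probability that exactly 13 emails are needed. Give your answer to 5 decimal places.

0.00115

Geometric (trials to first success), p = 0.384.
P(Y = 13) = (1−p)^12 · p = 0.0029852 · 0.384 = 0.0011463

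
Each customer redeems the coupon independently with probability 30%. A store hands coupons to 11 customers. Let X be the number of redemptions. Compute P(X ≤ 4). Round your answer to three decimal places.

X ~ Binomial(11, 0.30); P(X ≤ 4) = Σ C(11,k) p^k (1−p)^(11−k) over k:
  k=0: C(11,0)·0.30^0·0.70^11 = 0.01977
  k=1: C(11,1)·0.30^1·0.70^10 = 0.09322
  k=2: C(11,2)·0.30^2·0.70^9 = 0.19975
  k=3: C(11,3)·0.30^3·0.70^8 = 0.25682
  k=4: C(11,4)·0.30^4·0.70^7 = 0.22013
Total = 0.78970

0.790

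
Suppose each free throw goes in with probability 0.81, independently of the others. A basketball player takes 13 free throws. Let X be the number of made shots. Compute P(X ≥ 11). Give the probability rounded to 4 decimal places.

0.5389

X ~ Binomial(13, 0.81); P(X ≥ 11) = Σ C(13,k) p^k (1−p)^(13−k) over k:
  k=11: C(13,11)·0.81^11·0.19^2 = 0.277292
  k=12: C(13,12)·0.81^12·0.19^1 = 0.197023
  k=13: C(13,13)·0.81^13·0.19^0 = 0.064611
Total = 0.538926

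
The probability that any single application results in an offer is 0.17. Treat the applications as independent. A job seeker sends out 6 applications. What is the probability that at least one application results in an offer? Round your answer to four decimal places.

P(at least one) = 1 − P(none) = 1 − (1 − 0.17)^6
= 1 − 0.326940 = 0.673060

0.6731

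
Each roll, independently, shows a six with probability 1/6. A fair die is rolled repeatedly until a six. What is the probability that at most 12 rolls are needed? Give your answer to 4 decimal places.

0.8878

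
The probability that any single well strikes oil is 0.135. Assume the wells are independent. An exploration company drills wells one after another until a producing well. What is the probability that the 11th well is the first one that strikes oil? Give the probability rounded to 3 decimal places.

0.032

Geometric (trials to first success), p = 0.135.
P(Y = 11) = (1−p)^10 · p = 0.23451 · 0.135 = 0.03166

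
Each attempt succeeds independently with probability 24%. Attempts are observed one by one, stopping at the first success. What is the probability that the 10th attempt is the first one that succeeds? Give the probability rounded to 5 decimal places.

0.02030

Geometric (trials to first success), p = 0.24.
P(Y = 10) = (1−p)^9 · p = 0.084591 · 0.24 = 0.0203018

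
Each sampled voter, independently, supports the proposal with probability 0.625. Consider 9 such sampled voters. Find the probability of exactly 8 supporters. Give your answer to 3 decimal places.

X ~ Binomial(n=9, p=0.625).
P(X=8) = C(9,8) · p^8 · (1−p)^1
= 9 · 0.023283 · 0.375 = 0.07858

0.079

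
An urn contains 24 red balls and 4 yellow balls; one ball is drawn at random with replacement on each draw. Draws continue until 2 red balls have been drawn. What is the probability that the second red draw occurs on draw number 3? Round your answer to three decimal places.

Y = trial on which the second success occurs; negative binomial, r=2, p=0.857143.
P(Y=3) = C(2,1) · p^2 · (1−p)^1
= 2 · 0.73469 · 0.14286 = 0.20991

0.210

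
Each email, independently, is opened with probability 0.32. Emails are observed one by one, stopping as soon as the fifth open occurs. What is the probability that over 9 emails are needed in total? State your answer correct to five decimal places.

0.87481

Needing more than 9 emails ⇔ fewer than 5 successes in the first 9. With X ~ Binomial(9, 0.32), P(Y > 9) = P(X ≤ 4).
  k=0: C(9,0)·0.32^0·0.68^9 = 0.0310871
  k=1: C(9,1)·0.32^1·0.68^8 = 0.1316630
  k=2: C(9,2)·0.32^2·0.68^7 = 0.2478363
  k=3: C(9,3)·0.32^3·0.68^6 = 0.2721339
  k=4: C(9,4)·0.32^4·0.68^5 = 0.1920945
P(X ≤ 4) = 0.8748148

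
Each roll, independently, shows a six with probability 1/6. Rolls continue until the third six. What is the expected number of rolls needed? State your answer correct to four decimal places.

18.0000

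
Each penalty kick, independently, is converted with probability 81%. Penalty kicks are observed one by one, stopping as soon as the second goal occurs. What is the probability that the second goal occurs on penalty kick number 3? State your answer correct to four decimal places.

Y = trial on which the second success occurs; negative binomial, r=2, p=0.81.
P(Y=3) = C(2,1) · p^2 · (1−p)^1
= 2 · 0.6561 · 0.19 = 0.249318

0.2493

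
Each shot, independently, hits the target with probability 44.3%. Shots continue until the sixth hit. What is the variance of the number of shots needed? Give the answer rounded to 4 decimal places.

17.0294

Y = total shots until the sixth success; negative binomial with r=6, p=0.443.
Var(Y) = r(1−p)/p² = 6·0.557 / 0.443² = 17.029386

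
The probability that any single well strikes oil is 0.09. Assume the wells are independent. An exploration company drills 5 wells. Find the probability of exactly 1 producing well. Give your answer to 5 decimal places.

0.30859

X ~ Binomial(n=5, p=0.09).
P(X=1) = C(5,1) · p^1 · (1−p)^4
= 5 · 0.09 · 0.68575 = 0.3085873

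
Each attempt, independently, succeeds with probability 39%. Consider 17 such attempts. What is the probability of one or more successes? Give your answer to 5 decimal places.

0.99978

P(at least one) = 1 − P(none) = 1 − (1 − 0.39)^17
= 1 − 0.0002242 = 0.9997758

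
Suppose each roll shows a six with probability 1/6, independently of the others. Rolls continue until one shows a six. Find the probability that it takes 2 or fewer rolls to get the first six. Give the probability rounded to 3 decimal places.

Y = number of rolls to the first success; geometric, p = 0.166667.
P(Y ≤ 2) = 1 − (1−p)^2 = 1 − 0.69444 = 0.30556

0.306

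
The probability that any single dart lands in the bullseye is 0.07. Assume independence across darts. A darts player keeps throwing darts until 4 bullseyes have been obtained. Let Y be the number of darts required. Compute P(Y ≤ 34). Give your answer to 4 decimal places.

Finishing within 34 darts ⇔ at least 4 successes in the first 34. With X ~ Binomial(34, 0.07), P(Y ≤ 34) = 1 − P(X ≤ 3).
  k=0: C(34,0)·0.07^0·0.93^34 = 0.084805
  k=1: C(34,1)·0.07^1·0.93^33 = 0.217027
  k=2: C(34,2)·0.07^2·0.93^32 = 0.269534
  k=3: C(34,3)·0.07^3·0.93^31 = 0.216400
1 − 0.787766 = 0.212234

0.2122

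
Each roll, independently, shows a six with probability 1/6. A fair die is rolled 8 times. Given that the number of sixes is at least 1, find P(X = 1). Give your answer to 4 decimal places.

X ~ Binomial(8, 0.166667). Want P(X=1 | X≥1) = P(X=1) / P(X≥1).
P(X=1) = C(8,1)·0.166667^1·0.833333^7 = 0.372109
P(X≥1) = 1 − 0.232568 = 0.767432
Ratio = 0.372109 / 0.767432 = 0.484875

0.4849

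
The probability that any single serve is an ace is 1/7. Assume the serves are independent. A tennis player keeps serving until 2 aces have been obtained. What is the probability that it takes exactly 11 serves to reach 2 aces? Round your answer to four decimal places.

0.0510

Y = trial on which the second success occurs; negative binomial, r=2, p=0.142857.
P(Y=11) = C(10,1) · p^2 · (1−p)^9
= 10 · 0.020408 · 0.24973 = 0.050966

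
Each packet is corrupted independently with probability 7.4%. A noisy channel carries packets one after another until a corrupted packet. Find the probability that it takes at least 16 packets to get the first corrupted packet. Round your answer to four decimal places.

Y = number of packets to the first success; geometric, p = 0.074.
P(Y > 15) = P(first 15 all fail) = (1−p)^15 = 0.315620

0.3156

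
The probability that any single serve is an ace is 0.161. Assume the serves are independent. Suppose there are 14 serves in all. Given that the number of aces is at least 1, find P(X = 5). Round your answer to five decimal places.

0.04879

X ~ Binomial(14, 0.161). Want P(X=5 | X≥1) = P(X=5) / P(X≥1).
P(X=5) = C(14,5)·0.161^5·0.839^9 = 0.0446119
P(X≥1) = 1 − 0.0856382 = 0.9143618
Ratio = 0.0446119 / 0.9143618 = 0.0487902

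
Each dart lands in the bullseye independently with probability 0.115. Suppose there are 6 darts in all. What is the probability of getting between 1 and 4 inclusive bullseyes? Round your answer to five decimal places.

0.51943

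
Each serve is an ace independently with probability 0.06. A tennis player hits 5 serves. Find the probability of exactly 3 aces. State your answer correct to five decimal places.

0.00191

X ~ Binomial(n=5, p=0.06).
P(X=3) = C(5,3) · p^3 · (1−p)^2
= 10 · 0.000216 · 0.8836 = 0.0019086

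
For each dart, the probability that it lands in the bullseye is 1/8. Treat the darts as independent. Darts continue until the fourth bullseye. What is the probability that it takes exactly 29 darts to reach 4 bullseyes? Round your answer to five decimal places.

0.02839

Y = trial on which the fourth success occurs; negative binomial, r=4, p=0.125.
P(Y=29) = C(28,3) · p^4 · (1−p)^25
= 3276 · 0.00024414 · 0.035498 = 0.0283913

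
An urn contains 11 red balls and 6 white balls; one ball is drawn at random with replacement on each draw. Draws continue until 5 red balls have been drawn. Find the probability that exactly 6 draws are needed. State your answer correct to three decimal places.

0.200

Y = trial on which the fifth success occurs; negative binomial, r=5, p=0.647059.
P(Y=6) = C(5,4) · p^5 · (1−p)^1
= 5 · 0.11343 · 0.35294 = 0.20017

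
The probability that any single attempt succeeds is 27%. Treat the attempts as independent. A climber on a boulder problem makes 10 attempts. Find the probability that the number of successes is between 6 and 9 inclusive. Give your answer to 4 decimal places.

0.0287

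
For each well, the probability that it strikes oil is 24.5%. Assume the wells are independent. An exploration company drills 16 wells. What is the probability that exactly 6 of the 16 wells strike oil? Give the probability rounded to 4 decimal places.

X ~ Binomial(n=16, p=0.245).
P(X=6) = C(16,6) · p^6 · (1−p)^10
= 8008 · 0.00021627 · 0.060182 = 0.104229

0.1042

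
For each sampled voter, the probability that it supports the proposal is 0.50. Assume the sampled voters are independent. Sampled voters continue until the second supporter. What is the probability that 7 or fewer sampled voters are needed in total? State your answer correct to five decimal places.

0.93750

Finishing within 7 sampled voters ⇔ at least 2 successes in the first 7. With X ~ Binomial(7, 0.50), P(Y ≤ 7) = 1 − P(X ≤ 1).
  k=0: C(7,0)·0.50^0·0.50^7 = 0.0078125
  k=1: C(7,1)·0.50^1·0.50^6 = 0.0546875
1 − 0.0625000 = 0.9375000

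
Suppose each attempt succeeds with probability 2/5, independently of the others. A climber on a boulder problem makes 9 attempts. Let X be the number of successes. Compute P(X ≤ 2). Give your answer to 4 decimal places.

0.2318

X ~ Binomial(9, 0.40); P(X ≤ 2) = Σ C(9,k) p^k (1−p)^(9−k) over k:
  k=0: C(9,0)·0.40^0·0.60^9 = 0.010078
  k=1: C(9,1)·0.40^1·0.60^8 = 0.060466
  k=2: C(9,2)·0.40^2·0.60^7 = 0.161243
Total = 0.231787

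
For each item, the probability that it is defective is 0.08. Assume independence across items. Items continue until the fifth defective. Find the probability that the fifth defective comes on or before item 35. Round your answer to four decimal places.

Finishing within 35 items ⇔ at least 5 successes in the first 35. With X ~ Binomial(35, 0.08), P(Y ≤ 35) = 1 − P(X ≤ 4).
  k=0: C(35,0)·0.08^0·0.92^35 = 0.054022
  k=1: C(35,1)·0.08^1·0.92^34 = 0.164416
  k=2: C(35,2)·0.08^2·0.92^33 = 0.243050
  k=3: C(35,3)·0.08^3·0.92^32 = 0.232482
  k=4: C(35,4)·0.08^4·0.92^31 = 0.161727
1 − 0.855698 = 0.144302

0.1443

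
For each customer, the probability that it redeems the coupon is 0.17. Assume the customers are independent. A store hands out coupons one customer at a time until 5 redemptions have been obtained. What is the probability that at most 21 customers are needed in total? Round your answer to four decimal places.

0.2792

Finishing within 21 customers ⇔ at least 5 successes in the first 21. With X ~ Binomial(21, 0.17), P(Y ≤ 21) = 1 − P(X ≤ 4).
  k=0: C(21,0)·0.17^0·0.83^21 = 0.019982
  k=1: C(21,1)·0.17^1·0.83^20 = 0.085947
  k=2: C(21,2)·0.17^2·0.83^19 = 0.176036
  k=3: C(21,3)·0.17^3·0.83^18 = 0.228352
  k=4: C(21,4)·0.17^4·0.83^17 = 0.210469
1 − 0.720785 = 0.279215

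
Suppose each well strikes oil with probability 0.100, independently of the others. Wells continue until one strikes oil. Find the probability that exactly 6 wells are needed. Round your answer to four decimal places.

Geometric (trials to first success), p = 0.10.
P(Y = 6) = (1−p)^5 · p = 0.59049 · 0.10 = 0.059049

0.0590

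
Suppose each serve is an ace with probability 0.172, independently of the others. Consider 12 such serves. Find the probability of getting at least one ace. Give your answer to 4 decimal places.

0.8962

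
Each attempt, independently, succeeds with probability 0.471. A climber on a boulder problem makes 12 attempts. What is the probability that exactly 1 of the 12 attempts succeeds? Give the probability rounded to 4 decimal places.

X ~ Binomial(n=12, p=0.471).
P(X=1) = C(12,1) · p^1 · (1−p)^11
= 12 · 0.471 · 0.00090785 = 0.005131

0.0051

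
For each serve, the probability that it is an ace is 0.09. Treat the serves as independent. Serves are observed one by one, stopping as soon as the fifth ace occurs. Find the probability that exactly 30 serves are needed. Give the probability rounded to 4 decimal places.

Y = trial on which the fifth success occurs; negative binomial, r=5, p=0.09.
P(Y=30) = C(29,4) · p^5 · (1−p)^25
= 23751 · 5.9049e-06 · 0.094631 = 0.013272

0.0133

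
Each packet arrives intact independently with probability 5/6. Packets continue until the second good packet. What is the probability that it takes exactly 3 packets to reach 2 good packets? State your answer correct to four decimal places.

Y = trial on which the second success occurs; negative binomial, r=2, p=0.833333.
P(Y=3) = C(2,1) · p^2 · (1−p)^1
= 2 · 0.69444 · 0.16667 = 0.231481

0.2315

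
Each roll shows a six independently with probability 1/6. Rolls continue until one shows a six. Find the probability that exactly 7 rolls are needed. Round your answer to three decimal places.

0.056

Geometric (trials to first success), p = 0.166667.
P(Y = 7) = (1−p)^6 · p = 0.3349 · 0.166667 = 0.05582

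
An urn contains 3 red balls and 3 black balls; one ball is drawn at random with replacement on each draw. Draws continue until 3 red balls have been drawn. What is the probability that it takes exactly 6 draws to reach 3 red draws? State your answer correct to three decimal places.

0.156

Y = trial on which the third success occurs; negative binomial, r=3, p=0.50.
P(Y=6) = C(5,2) · p^3 · (1−p)^3
= 10 · 0.125 · 0.125 = 0.15625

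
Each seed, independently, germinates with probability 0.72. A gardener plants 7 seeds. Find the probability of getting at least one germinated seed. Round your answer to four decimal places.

P(at least one) = 1 − P(none) = 1 − (1 − 0.72)^7
= 1 − 0.000135 = 0.999865

0.9999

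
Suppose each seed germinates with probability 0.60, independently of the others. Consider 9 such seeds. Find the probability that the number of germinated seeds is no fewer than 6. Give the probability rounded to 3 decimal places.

0.483

X ~ Binomial(9, 0.60); P(X ≥ 6) = Σ C(9,k) p^k (1−p)^(9−k) over k:
  k=6: C(9,6)·0.60^6·0.40^3 = 0.25082
  k=7: C(9,7)·0.60^7·0.40^2 = 0.16124
  k=8: C(9,8)·0.60^8·0.40^1 = 0.06047
  k=9: C(9,9)·0.60^9·0.40^0 = 0.01008
Total = 0.48261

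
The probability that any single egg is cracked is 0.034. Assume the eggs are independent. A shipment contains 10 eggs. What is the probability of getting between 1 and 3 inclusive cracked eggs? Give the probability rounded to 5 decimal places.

X ~ Binomial(10, 0.034); P(1 ≤ X ≤ 3) = Σ C(10,k) p^k (1−p)^(10−k) over k:
  k=1: C(10,1)·0.034^1·0.966^9 = 0.2490423
  k=2: C(10,2)·0.034^2·0.966^8 = 0.0394446
  k=3: C(10,3)·0.034^3·0.966^7 = 0.0037022
Total = 0.2921890

0.29219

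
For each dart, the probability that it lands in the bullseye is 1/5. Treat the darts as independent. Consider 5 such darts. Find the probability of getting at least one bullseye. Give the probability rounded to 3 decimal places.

0.672

P(at least one) = 1 − P(none) = 1 − (1 − 0.20)^5
= 1 − 0.32768 = 0.67232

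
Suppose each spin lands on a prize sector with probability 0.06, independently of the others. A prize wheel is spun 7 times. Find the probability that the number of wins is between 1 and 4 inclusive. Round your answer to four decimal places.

0.3515

X ~ Binomial(7, 0.06); P(1 ≤ X ≤ 4) = Σ C(7,k) p^k (1−p)^(7−k) over k:
  k=1: C(7,1)·0.06^1·0.94^6 = 0.289745
  k=2: C(7,2)·0.06^2·0.94^5 = 0.055483
  k=3: C(7,3)·0.06^3·0.94^4 = 0.005902
  k=4: C(7,4)·0.06^4·0.94^3 = 0.000377
Total = 0.351508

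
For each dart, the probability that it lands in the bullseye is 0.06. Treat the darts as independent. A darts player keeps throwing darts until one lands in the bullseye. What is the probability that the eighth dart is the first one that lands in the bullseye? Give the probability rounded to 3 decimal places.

0.039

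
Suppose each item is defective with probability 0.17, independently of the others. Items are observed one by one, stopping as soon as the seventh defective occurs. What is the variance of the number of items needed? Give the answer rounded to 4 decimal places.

201.0381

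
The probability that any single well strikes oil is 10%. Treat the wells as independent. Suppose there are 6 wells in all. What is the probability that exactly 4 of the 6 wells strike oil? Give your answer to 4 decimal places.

X ~ Binomial(n=6, p=0.10).
P(X=4) = C(6,4) · p^4 · (1−p)^2
= 15 · 0.0001 · 0.81 = 0.001215

0.0012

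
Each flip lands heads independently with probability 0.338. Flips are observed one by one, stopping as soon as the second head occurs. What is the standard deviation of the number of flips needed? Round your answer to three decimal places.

3.404

Y = total flips until the second success; negative binomial with r=2, p=0.338.
SD(Y) = √[r(1−p)/p²] = √(11.58923) = 3.40430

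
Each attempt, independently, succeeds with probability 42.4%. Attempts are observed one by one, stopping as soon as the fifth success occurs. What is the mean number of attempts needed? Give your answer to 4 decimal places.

11.7925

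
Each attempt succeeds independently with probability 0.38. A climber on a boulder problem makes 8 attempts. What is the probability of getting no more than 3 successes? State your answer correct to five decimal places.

0.64006

X ~ Binomial(8, 0.38); P(X ≤ 3) = Σ C(8,k) p^k (1−p)^(8−k) over k:
  k=0: C(8,0)·0.38^0·0.62^8 = 0.0218340
  k=1: C(8,1)·0.38^1·0.62^7 = 0.1070571
  k=2: C(8,2)·0.38^2·0.62^6 = 0.2296547
  k=3: C(8,3)·0.38^3·0.62^5 = 0.2815122
Total = 0.6400580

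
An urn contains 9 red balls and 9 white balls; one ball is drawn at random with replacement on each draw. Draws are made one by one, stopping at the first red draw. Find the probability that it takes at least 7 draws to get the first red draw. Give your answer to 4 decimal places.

0.0156

Y = number of draws to the first success; geometric, p = 0.50.
P(Y > 6) = P(first 6 all fail) = (1−p)^6 = 0.015625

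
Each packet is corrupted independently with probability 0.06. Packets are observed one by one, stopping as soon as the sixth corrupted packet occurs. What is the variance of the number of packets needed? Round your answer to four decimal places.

Y = total packets until the sixth success; negative binomial with r=6, p=0.06.
Var(Y) = r(1−p)/p² = 6·0.94 / 0.06² = 1566.666667

1566.6667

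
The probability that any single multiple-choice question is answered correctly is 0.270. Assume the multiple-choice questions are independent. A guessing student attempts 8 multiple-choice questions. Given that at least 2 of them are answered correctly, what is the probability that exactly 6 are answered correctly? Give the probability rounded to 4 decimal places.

0.0085

X ~ Binomial(8, 0.27). Want P(X=6 | X≥2) = P(X=6) / P(X≥2).
P(X=6) = C(8,6)·0.27^6·0.73^2 = 0.005781
P(X≥2) = 1 − 0.080646 − 0.238624 = 0.680730
Ratio = 0.005781 / 0.680730 = 0.008492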